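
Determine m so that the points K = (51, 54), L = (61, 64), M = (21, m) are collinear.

Collinearity: (M − K) must be parallel to (L − K) = (10, 10).
Cross-multiplying the components: (m − 54)·(10) = (-30)·(10).
Solving gives m = 24.

24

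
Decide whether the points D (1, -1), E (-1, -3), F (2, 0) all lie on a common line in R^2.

Yes

DE = (-2, -2), DF = (1, 1).
Twice the signed area of △DEF is (-2)(1) − (-2)(1) = 0.
The triangle is degenerate (zero area), so the points are collinear.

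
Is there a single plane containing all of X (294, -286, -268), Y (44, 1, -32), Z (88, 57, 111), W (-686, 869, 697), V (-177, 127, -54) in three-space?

No

The plane through X, Y, Z has normal n = XY × XZ = (27825, 46134, -26628) and equation n·P = 2122530.
Checking the remaining points: n·W = 2442780, n·V = 2371905.
Since n·W = 2442780 ≠ 2122530, W is off the plane and the points are not all coplanar.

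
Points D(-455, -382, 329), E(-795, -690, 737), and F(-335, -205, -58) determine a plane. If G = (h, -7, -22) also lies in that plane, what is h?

31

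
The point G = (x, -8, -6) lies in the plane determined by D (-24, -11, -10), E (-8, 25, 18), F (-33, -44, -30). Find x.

-21

Coplanarity requires DE · (DF × DG) = 0.
DE = (16, 36, 28), DF = (-9, -33, -20); the triple product is linear in x with coefficient 204 and constant term 4284.
Setting it to zero: x = -21.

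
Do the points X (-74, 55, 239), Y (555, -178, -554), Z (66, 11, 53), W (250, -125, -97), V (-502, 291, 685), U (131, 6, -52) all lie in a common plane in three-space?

The plane through X, Y, Z has normal n = XY × XZ = (8446, 5974, 4944) and equation n·P = 885182.
Checking the remaining points: n·W = 885182, n·V = 885182, n·U = 885182.
All equal 885182, so all 6 points lie in one plane.

Yes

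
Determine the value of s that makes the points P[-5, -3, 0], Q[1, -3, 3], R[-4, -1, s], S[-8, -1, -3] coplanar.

The points are coplanar iff PQ · (PR × PS) = 0.
Expanding, this is linear in s: (-12)s + (-12) = 0.
So s = -1.

-1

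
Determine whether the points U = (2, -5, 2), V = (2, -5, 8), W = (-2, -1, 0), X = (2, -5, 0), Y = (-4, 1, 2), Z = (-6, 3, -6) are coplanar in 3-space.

Yes

The plane through U, V, W has normal n = UV × UW = (-24, -24, 0) and equation n·P = 72.
Checking the remaining points: n·X = 72, n·Y = 72, n·Z = 72.
All equal 72, so all 6 points lie in one plane.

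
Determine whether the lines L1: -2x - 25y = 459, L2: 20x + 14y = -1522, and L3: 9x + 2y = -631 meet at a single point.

Intersecting L1 and L2: solving the 2×2 system gives (x, y) = (-67, -13).
Substitute into L3: (9)(-67) + (2)(-13) = -629.
But L3 requires -631 ≠ -629, so the three lines have no common point.

No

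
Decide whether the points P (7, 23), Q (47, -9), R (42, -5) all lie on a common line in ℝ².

PQ = (40, -32), PR = (35, -28).
Twice the signed area of △PQR is (40)(-28) − (-32)(35) = 0.
The triangle is degenerate (zero area), so the points are collinear.

Yes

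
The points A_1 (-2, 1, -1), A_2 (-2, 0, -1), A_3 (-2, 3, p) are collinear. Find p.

Collinearity requires A_1A_2 × A_1A_3 = 0; each component is linear in p.
The x-component gives (-1)p + (-1) = 0, so p = -1.
The remaining components then also vanish.

-1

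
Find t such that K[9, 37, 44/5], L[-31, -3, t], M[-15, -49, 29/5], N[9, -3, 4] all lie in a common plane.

Normal to plane KMN: n = (1464/5, -576/5, 960); plane equation n·P = 34104/5.
Requiring n·L = 34104/5: (960)t + (-43656/5) = 34104/5.
So t = 81/5.

81/5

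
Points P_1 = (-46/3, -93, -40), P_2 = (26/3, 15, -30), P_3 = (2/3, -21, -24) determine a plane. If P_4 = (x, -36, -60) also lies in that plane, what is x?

-8/3

A normal to the plane is n = P_1P_2 × P_1P_3 = (1008, -224, 0).
P_4 lies in the plane iff n · P_1P_4 = 0.
This gives (1008)x + (2688) = 0, so x = -8/3.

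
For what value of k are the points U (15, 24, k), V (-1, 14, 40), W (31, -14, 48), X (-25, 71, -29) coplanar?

The points are coplanar iff UV · (UW × UX) = 0.
Expanding, this is linear in k: (-1152)k + (2304) = 0.
So k = 2.

2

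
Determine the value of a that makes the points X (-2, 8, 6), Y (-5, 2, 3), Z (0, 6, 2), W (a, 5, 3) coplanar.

The points are coplanar iff XY · (XZ × XW) = 0.
Expanding, this is linear in a: (18)a + (36) = 0.
So a = -2.

-2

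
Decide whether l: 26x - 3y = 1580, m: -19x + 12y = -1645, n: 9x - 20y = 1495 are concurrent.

Yes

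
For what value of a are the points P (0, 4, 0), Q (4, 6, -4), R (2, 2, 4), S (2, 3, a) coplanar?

Coplanarity ⇔ det[PQ; PR; PS] = 0.
Expanding, this is linear in a: (-12)a + (24) = 0.
So a = 2.

2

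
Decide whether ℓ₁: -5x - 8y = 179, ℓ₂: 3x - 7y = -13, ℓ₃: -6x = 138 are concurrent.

The three lines meet at one point iff the augmented coefficient matrix [aᵢ bᵢ cᵢ] has rank < 3, i.e. its determinant vanishes.
Here the determinant is 0.
It vanishes, so the lines are concurrent at (-23, -8).

Yes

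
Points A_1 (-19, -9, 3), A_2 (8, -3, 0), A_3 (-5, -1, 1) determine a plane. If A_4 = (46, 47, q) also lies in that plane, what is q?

-8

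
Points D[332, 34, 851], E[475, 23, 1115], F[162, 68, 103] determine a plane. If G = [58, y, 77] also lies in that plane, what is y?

68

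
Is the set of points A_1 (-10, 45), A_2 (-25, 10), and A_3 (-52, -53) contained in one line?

Yes

A_1A_2 = (-15, -35), A_1A_3 = (-42, -98).
Twice the signed area of △A_1A_2A_3 is (-15)(-98) − (-35)(-42) = 0.
The triangle is degenerate (zero area), so the points are collinear.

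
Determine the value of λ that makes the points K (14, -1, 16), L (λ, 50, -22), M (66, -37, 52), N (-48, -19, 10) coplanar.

Coplanarity ⇔ det[KL; KM; KN] = 0.
Expanding, this is linear in λ: (864)λ + (10368) = 0.
So λ = -12.

-12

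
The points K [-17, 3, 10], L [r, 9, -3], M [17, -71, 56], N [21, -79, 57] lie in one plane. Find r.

-19

The points are coplanar iff KL · (KM × KN) = 0.
Expanding, this is linear in r: (294)r + (5586) = 0.
So r = -19.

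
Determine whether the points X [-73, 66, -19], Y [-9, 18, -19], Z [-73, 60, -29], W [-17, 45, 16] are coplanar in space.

Yes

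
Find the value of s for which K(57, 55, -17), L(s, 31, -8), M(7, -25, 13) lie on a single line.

42

Direction KM = (-50, -80, 30). From the y-coordinate of L, the parameter along the line is τ = (31 − 55)/(-80) = 3/10.
Then s = 57 + 3/10·(-50) = 42.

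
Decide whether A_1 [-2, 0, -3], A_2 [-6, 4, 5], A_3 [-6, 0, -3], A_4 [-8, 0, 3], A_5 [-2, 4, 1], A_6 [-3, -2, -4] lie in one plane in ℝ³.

No

The plane through A_1, A_2, A_3 has normal n = A_1A_2 × A_1A_3 = (0, -32, 16) and equation n·P = -48.
Checking the remaining points: n·A_4 = 48, n·A_5 = -112, n·A_6 = 0.
Since n·A_4 = 48 ≠ -48, A_4 is off the plane and the points are not all coplanar.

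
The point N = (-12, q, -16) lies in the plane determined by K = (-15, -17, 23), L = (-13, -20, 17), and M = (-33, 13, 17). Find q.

-20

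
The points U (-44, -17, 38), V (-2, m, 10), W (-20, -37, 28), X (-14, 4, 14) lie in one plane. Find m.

-10

Coplanarity ⇔ det[UV; UW; UX] = 0.
Expanding, this is linear in m: (276)m + (2760) = 0.
So m = -10.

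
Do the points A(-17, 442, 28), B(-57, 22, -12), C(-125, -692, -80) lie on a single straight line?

AB = (-40, -420, -40), AC = (-108, -1134, -108).
Each component of AC is 27/10 times the corresponding component of AB, so AC = 27/10·AB and the points are collinear.

Yes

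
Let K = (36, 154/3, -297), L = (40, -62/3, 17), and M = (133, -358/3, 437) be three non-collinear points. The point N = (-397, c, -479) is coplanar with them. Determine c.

314/3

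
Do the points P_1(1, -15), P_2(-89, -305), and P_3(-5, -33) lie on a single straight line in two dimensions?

No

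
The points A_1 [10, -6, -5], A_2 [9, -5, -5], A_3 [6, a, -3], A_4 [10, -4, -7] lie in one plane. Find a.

-4

Coplanarity ⇔ det[A_1A_2; A_1A_3; A_1A_4] = 0.
Expanding, this is linear in a: (2)a + (8) = 0.
So a = -4.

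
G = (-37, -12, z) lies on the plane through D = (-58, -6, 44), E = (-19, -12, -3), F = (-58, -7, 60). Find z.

63

Coplanarity requires DE · (DF × DG) = 0.
DE = (39, -6, -47), DF = (0, -1, 16); the triple product is linear in z with coefficient -39 and constant term 2457.
Setting it to zero: z = 63.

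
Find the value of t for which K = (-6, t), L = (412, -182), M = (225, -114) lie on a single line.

The three points are collinear iff det[KL; KM] = 0.
This determinant is linear in t: (-187)t + (-5610) = 0, so t = -30.

-30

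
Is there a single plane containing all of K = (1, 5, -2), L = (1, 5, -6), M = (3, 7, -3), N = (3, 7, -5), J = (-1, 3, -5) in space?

The plane through K, L, M has normal n = KL × KM = (8, -8, 0) and equation n·P = -32.
Checking the remaining points: n·N = -32, n·J = -32.
All equal -32, so all 5 points lie in one plane.

Yes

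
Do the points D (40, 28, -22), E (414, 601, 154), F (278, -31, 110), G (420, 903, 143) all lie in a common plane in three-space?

A normal to the plane through D, E, F is n = DE × DF = (86020, -7480, -158440).
The plane has equation n·P = 6717040. For G: n·G = 6717040.
Equal, so G lies in the plane and all four are coplanar.

Yes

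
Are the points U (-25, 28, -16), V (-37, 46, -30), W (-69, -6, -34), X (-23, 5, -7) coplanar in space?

Yes

With U as base: UV = (-12, 18, -14), UW = (-44, -34, -18), UX = (2, -23, 9).
UW × UX = (-720, 360, 1080).
UV · (UW × UX) = 0.
The scalar triple product vanishes, so the four points are coplanar.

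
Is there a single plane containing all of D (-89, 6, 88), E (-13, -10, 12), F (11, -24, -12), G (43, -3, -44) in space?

A normal to the plane through D, E, F is n = DE × DF = (-680, 0, -680).
The plane has equation n·P = 680. For G: n·G = 680.
Equal, so G lies in the plane and all four are coplanar.

Yes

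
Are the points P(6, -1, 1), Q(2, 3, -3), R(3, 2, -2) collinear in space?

PQ = (-4, 4, -4), PR = (-3, 3, -3).
Each component of PR is 3/4 times the corresponding component of PQ, so PR = 3/4·PQ and the points are collinear.

Yes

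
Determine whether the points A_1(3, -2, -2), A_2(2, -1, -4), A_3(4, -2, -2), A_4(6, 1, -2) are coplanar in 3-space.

No

The four points are coplanar iff the 3×3 determinant with rows A_1A_2, A_1A_3, A_1A_4 is zero.
Rows: (-1, 1, -2), (1, 0, 0), (3, 3, 0).
Expanding along the first row: (-1)(0) − (1)(0) + (-2)(3) = -6.
Nonzero ⇒ not coplanar.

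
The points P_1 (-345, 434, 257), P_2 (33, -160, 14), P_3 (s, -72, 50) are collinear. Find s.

-23

Collinearity requires P_1P_2 × P_1P_3 = 0; each component is linear in s.
The y-component gives (-243)s + (-5589) = 0, so s = -23.
The remaining components then also vanish.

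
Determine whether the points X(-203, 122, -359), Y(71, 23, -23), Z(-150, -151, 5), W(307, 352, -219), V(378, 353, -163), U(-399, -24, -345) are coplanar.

No

The plane through X, Y, Z has normal n = XY × XZ = (55692, -81928, -69555) and equation n·P = 3669553.
Checking the remaining points: n·W = 3491333, n·V = 3468457, n·U = 3741639.
Since n·W = 3491333 ≠ 3669553, W is off the plane and the points are not all coplanar.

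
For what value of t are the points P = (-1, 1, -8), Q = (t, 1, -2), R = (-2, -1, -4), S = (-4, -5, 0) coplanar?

Normal to plane PRS: n = (8, -4, 0); plane equation n·X = -12.
Requiring n·Q = -12: (8)t + (-4) = -12.
So t = -1.

-1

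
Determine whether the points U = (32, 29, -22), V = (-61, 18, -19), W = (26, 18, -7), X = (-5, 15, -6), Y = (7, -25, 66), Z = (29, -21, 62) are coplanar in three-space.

The plane through U, V, W has normal n = UV × UW = (-132, 1377, 957) and equation n·P = 14655.
Checking the remaining points: n·X = 15573, n·Y = 27813, n·Z = 26589.
Since n·X = 15573 ≠ 14655, X is off the plane and the points are not all coplanar.

No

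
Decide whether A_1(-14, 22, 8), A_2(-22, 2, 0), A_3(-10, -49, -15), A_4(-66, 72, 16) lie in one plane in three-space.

Yes

A normal to the plane through A_1, A_2, A_3 is n = A_1A_2 × A_1A_3 = (-108, -216, 648).
The plane has equation n·P = 1944. For A_4: n·A_4 = 1944.
Equal, so A_4 lies in the plane and all four are coplanar.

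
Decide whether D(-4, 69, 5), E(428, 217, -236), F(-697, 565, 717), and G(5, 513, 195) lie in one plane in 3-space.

A normal to the plane through D, E, F is n = DE × DF = (224912, -140571, 316836).
The plane has equation n·P = -9014867. For G: n·G = -9205343.
-9205343 ≠ -9014867, so G is off the plane.

No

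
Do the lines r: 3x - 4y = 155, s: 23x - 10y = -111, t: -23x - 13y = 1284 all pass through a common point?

The three lines meet at one point iff the augmented coefficient matrix [aᵢ bᵢ cᵢ] has rank < 3, i.e. its determinant vanishes.
Here the determinant is -16928.
Nonzero, so no common point exists.

No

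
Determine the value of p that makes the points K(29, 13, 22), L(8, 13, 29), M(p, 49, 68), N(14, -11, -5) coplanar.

35

Coplanarity ⇔ det[KL; KM; KN] = 0.
Expanding, this is linear in p: (-168)p + (5880) = 0.
So p = 35.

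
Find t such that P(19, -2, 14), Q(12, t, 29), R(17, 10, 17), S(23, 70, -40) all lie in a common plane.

31

Normal to plane PRS: n = (-864, -96, -192); plane equation n·X = -18912.
Requiring n·Q = -18912: (-96)t + (-15936) = -18912.
So t = 31.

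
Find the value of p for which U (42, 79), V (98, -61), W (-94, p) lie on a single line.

419

The three points are collinear iff det[UV; UW] = 0.
This determinant is linear in p: (56)p + (-23464) = 0, so p = 419.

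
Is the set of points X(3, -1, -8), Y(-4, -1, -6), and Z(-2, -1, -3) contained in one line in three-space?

XY = (-7, 0, 2), XZ = (-5, 0, 5).
Comparing components 3 and 1: (2)(-5) − (-7)(5) = 25 ≠ 0, so XY and XZ are not parallel and the points are not collinear.

No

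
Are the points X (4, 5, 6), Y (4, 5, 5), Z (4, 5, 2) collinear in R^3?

XY = (0, 0, -1), XZ = (0, 0, -4).
XY × XZ = (0, 0, 0).
The cross product vanishes, so the three points are collinear.

Yes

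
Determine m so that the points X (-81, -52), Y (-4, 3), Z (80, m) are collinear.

Collinearity: (Z − X) must be parallel to (Y − X) = (77, 55).
Cross-multiplying the components: (m − (-52))·(77) = (161)·(55).
Solving gives m = 63.

63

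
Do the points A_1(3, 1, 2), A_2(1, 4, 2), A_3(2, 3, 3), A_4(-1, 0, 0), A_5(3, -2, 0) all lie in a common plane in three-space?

No

The plane through A_1, A_2, A_3 has normal n = A_1A_2 × A_1A_3 = (3, 2, -1) and equation n·P = 9.
Checking the remaining points: n·A_4 = -3, n·A_5 = 5.
Since n·A_4 = -3 ≠ 9, A_4 is off the plane and the points are not all coplanar.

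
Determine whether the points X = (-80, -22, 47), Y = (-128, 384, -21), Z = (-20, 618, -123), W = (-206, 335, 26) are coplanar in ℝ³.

Yes

With X as base: XY = (-48, 406, -68), XZ = (60, 640, -170), XW = (-126, 357, -21).
XZ × XW = (47250, 22680, 102060).
XY · (XZ × XW) = 0.
The scalar triple product vanishes, so the four points are coplanar.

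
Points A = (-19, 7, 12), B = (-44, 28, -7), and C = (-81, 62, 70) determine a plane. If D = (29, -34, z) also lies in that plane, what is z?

24

Coplanarity requires AB · (AC × AD) = 0.
AB = (-25, 21, -19), AC = (-62, 55, 58); the triple product is linear in z with coefficient -73 and constant term 1752.
Setting it to zero: z = 24.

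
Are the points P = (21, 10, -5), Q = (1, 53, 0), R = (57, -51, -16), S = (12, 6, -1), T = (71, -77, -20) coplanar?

No

The plane through P, Q, R has normal n = PQ × PR = (-168, -40, -328) and equation n·X = -2288.
Checking the remaining points: n·S = -1928, n·T = -2288.
Since n·S = -1928 ≠ -2288, S is off the plane and the points are not all coplanar.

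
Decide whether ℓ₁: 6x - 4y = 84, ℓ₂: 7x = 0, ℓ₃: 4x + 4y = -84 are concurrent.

Intersecting ℓ₁ and ℓ₂: solving the 2×2 system gives (x, y) = (0, -21).
Substitute into ℓ₃: (4)(0) + (4)(-21) = -84.
This equals -84, so (0, -21) lies on all three lines and they are concurrent.

Yes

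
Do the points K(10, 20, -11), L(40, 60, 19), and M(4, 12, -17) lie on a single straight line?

Yes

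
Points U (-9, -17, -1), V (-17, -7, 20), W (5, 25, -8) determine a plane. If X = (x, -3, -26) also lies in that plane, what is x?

Coplanarity requires UV · (UW × UX) = 0.
UV = (-8, 10, 21), UW = (14, 42, -7); the triple product is linear in x with coefficient -952 and constant term 6664.
Setting it to zero: x = 7.

7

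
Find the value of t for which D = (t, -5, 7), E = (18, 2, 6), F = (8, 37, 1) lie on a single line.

20

Direction EF = (-10, 35, -5). From the y-coordinate of D, the parameter along the line is τ = (-5 − 2)/35 = -1/5.
Then t = 18 + (-1/5)·(-10) = 20.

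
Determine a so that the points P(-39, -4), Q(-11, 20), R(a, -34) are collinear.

Collinearity: (R − P) must be parallel to (Q − P) = (28, 24).
Cross-multiplying the components: (a − (-39))·(24) = (-30)·(28).
Solving gives a = -74.

-74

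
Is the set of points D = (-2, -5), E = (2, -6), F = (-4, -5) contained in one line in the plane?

No

DE = (4, -1), DF = (-2, 0).
Twice the signed area of △DEF is (4)(0) − (-1)(-2) = -2.
The area is nonzero, so the three points are not collinear.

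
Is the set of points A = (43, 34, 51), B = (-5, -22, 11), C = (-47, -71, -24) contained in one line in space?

Yes

AB = (-48, -56, -40), AC = (-90, -105, -75).
AB × AC = (0, 0, 0).
The cross product vanishes, so the three points are collinear.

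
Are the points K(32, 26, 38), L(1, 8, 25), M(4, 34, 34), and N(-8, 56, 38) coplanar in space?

With K as base: KL = (-31, -18, -13), KM = (-28, 8, -4), KN = (-40, 30, 0).
KM × KN = (120, 160, -520).
KL · (KM × KN) = 160.
Since 160 ≠ 0, the four points are not coplanar.

No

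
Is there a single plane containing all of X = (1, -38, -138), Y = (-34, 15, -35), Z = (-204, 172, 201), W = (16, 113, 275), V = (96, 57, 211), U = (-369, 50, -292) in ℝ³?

Yes

The plane through X, Y, Z has normal n = XY × XZ = (-3663, -9250, 3515) and equation n·P = -137233.
Checking the remaining points: n·W = -137233, n·V = -137233, n·U = -137233.
All equal -137233, so all 6 points lie in one plane.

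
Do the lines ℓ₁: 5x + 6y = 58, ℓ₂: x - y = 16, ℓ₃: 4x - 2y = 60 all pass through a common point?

Yes

The three lines meet at one point iff the augmented coefficient matrix [aᵢ bᵢ cᵢ] has rank < 3, i.e. its determinant vanishes.
Here the determinant is 0.
It vanishes, so the lines are concurrent at (14, -2).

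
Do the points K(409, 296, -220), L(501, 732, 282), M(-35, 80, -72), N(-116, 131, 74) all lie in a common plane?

No

A normal to the plane through K, L, M is n = KL × KM = (172960, -236504, 173712).
The plane has equation n·P = -37481184. For N: n·N = -38190696.
-38190696 ≠ -37481184, so N is off the plane.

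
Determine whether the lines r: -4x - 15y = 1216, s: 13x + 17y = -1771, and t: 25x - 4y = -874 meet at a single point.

The three lines meet at one point iff the augmented coefficient matrix [aᵢ bᵢ cᵢ] has rank < 3, i.e. its determinant vanishes.
Here the determinant is 1431.
Nonzero, so no common point exists.

No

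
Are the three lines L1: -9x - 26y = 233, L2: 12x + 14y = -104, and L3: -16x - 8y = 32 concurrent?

Yes

Intersecting L1 and L2: solving the 2×2 system gives (x, y) = (3, -10).
Substitute into L3: (-16)(3) + (-8)(-10) = 32.
This equals 32, so (3, -10) lies on all three lines and they are concurrent.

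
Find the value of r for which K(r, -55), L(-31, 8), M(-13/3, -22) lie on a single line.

The three points are collinear iff det[KL; KM] = 0.
This determinant is linear in r: (30)r + (-750) = 0, so r = 25.

25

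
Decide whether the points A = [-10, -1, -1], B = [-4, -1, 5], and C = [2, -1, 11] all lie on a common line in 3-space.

Yes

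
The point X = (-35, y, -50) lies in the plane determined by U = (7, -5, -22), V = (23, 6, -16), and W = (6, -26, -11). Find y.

-12

Coplanarity requires UV · (UW × UX) = 0.
UV = (16, 11, 6), UW = (-1, -21, 11); the triple product is linear in y with coefficient -182 and constant term -2184.
Setting it to zero: y = -12.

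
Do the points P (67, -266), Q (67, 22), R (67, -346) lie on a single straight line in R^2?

Yes

PQ = (0, 288), PR = (0, -80).
Checking proportionality: PR = -5/18·PQ, so the vectors are parallel and the points are collinear.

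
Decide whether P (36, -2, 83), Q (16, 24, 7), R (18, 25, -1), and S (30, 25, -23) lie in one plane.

Yes

A normal to the plane through P, Q, R is n = PQ × PR = (-132, -312, -72).
The plane has equation n·X = -10104. For S: n·S = -10104.
Equal, so S lies in the plane and all four are coplanar.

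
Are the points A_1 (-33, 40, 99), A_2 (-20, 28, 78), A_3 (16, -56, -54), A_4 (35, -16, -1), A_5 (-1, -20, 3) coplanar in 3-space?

Yes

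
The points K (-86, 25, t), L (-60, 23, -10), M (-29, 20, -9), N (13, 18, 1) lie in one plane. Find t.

Coplanarity ⇔ det[KL; KM; KN] = 0.
Expanding, this is linear in t: (-64)t + (-832) = 0.
So t = -13.

-13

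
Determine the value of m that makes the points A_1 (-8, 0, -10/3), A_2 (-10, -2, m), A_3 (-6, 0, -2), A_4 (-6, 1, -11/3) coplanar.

Normal to plane A_1A_3A_4: n = (-4/3, 10/3, 2); plane equation n·P = 4.
Requiring n·A_2 = 4: (2)m + (20/3) = 4.
So m = -4/3.

-4/3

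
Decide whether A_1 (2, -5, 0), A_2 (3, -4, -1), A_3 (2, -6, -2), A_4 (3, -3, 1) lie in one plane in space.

A normal to the plane through A_1, A_2, A_3 is n = A_1A_2 × A_1A_3 = (-3, 2, -1).
The plane has equation n·P = -16. For A_4: n·A_4 = -16.
Equal, so A_4 lies in the plane and all four are coplanar.

Yes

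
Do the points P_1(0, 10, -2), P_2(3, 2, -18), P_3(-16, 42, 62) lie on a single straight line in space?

P_1P_2 = (3, -8, -16), P_1P_3 = (-16, 32, 64).
P_1P_2 × P_1P_3 = (0, 64, -32).
The cross product is nonzero, so the points do not lie on one line.

No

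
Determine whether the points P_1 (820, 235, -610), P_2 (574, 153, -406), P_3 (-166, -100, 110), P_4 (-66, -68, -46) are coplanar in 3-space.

With P_1 as base: P_1P_2 = (-246, -82, 204), P_1P_3 = (-986, -335, 720), P_1P_4 = (-886, -303, 564).
P_1P_3 × P_1P_4 = (29220, -81816, 1948).
P_1P_2 · (P_1P_3 × P_1P_4) = -81816.
Since -81816 ≠ 0, the four points are not coplanar.

No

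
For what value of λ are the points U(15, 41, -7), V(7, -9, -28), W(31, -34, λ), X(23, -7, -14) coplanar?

-15

The points are coplanar iff UV · (UW × UX) = 0.
Expanding, this is linear in λ: (-784)λ + (-11760) = 0.
So λ = -15.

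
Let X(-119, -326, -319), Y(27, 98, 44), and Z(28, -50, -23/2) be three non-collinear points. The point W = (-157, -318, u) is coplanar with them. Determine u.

-368

The plane through X, Y, Z has equation 30192x + 8466y − 22032z = 675444.
Substituting W: (-22032)u + (-7432332) = 675444, so u = -368.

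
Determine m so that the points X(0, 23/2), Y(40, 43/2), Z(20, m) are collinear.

The three points are collinear iff det[XY; XZ] = 0.
This determinant is linear in m: (40)m + (-660) = 0, so m = 33/2.

33/2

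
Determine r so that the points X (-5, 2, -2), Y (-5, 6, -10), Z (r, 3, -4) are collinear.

-5

Collinearity requires XY × XZ = 0; each component is linear in r.
The y-component gives (-8)r + (-40) = 0, so r = -5.
The remaining components then also vanish.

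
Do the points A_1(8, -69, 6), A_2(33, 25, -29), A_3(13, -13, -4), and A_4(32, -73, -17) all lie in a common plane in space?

With A_1 as base: A_1A_2 = (25, 94, -35), A_1A_3 = (5, 56, -10), A_1A_4 = (24, -4, -23).
A_1A_3 × A_1A_4 = (-1328, -125, -1364).
A_1A_2 · (A_1A_3 × A_1A_4) = 2790.
Since 2790 ≠ 0, the four points are not coplanar.

No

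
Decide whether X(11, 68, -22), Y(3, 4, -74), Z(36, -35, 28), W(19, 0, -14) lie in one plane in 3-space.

No

A normal to the plane through X, Y, Z is n = XY × XZ = (-8556, -900, 2424).
The plane has equation n·P = -208644. For W: n·W = -196500.
-196500 ≠ -208644, so W is off the plane.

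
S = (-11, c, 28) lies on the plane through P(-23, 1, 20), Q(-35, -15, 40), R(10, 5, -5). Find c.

-61/3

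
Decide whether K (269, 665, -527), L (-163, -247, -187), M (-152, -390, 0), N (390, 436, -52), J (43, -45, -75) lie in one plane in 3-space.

Yes

The plane through K, L, M has normal n = KL × KM = (-121924, 84524, 71808) and equation n·P = -14431912.
Checking the remaining points: n·N = -14431912, n·J = -14431912.
All equal -14431912, so all 5 points lie in one plane.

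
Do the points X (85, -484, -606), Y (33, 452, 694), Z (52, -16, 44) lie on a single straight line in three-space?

XY = (-52, 936, 1300), XZ = (-33, 468, 650).
XY × XZ = (0, -9100, 6552).
The cross product is nonzero, so the points do not lie on one line.

No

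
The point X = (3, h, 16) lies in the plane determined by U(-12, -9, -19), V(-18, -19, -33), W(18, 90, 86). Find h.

16

Coplanarity requires UV · (UW × UX) = 0.
UV = (-6, -10, -14), UW = (30, 99, 105); the triple product is linear in h with coefficient 210 and constant term -3360.
Setting it to zero: h = 16.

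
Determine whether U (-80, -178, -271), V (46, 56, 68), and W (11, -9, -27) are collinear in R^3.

UV = (126, 234, 339), UW = (91, 169, 244).
Comparing components 2 and 3: (234)(244) − (339)(169) = -195 ≠ 0, so UV and UW are not parallel and the points are not collinear.

No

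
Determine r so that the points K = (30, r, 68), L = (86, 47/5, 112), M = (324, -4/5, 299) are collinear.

59/5

Direction LM = (238, -51/5, 187). From the x-coordinate of K, the parameter along the line is τ = (30 − 86)/238 = -4/17.
Then r = 47/5 + (-4/17)·(-51/5) = 59/5.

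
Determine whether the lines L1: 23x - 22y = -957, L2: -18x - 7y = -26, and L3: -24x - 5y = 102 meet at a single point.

Intersecting L1 and L2: solving the 2×2 system gives (x, y) = (-11, 32).
Substitute into L3: (-24)(-11) + (-5)(32) = 104.
But L3 requires 102 ≠ 104, so the three lines have no common point.

No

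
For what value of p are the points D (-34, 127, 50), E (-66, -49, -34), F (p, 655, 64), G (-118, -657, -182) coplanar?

-36

The points are coplanar iff DE · (DF × DG) = 0.
Expanding, this is linear in p: (25024)p + (900864) = 0.
So p = -36.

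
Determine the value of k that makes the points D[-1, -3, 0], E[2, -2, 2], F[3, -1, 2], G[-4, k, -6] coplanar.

Normal to plane DEF: n = (-2, 2, 2); plane equation n·P = -4.
Requiring n·G = -4: (2)k + (-4) = -4.
So k = 0.

0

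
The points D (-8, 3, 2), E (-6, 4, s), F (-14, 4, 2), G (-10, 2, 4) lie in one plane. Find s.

Normal to plane DFG: n = (2, 12, 8); plane equation n·P = 36.
Requiring n·E = 36: (8)s + (36) = 36.
So s = 0.

0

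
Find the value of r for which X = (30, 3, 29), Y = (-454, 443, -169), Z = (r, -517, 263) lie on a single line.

Direction XY = (-484, 440, -198). From the y-coordinate of Z, the parameter along the line is τ = (-517 − 3)/440 = -13/11.
Then r = 30 + (-13/11)·(-484) = 602.

602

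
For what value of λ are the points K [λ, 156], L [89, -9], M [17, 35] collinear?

The three points are collinear iff det[KL; KM] = 0.
This determinant is linear in λ: (-44)λ + (-7964) = 0, so λ = -181.

-181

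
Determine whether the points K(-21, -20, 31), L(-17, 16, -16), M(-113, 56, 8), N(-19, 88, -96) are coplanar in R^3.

No

The four points are coplanar iff the 3×3 determinant with rows KL, KM, KN is zero.
Rows: (4, 36, -47), (-92, 76, -23), (2, 108, -127).
Expanding along the first row: (4)(-7168) − (36)(11730) + (-47)(-10088) = 23184.
Nonzero ⇒ not coplanar.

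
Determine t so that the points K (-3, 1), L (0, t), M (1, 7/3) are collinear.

2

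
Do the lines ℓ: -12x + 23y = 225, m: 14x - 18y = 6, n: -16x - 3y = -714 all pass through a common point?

No

Intersecting ℓ and m: solving the 2×2 system gives (x, y) = (2094/53, 1611/53).
Substitute into n: (-16)(2094/53) + (-3)(1611/53) = -38337/53.
But n requires -714 ≠ -38337/53, so the three lines have no common point.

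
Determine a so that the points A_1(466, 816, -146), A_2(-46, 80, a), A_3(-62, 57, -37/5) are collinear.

-58/5

Direction A_1A_3 = (-528, -759, 693/5). From the x-coordinate of A_2, the parameter along the line is τ = (-46 − 466)/(-528) = 32/33.
Then a = (-146) + 32/33·(693/5) = -58/5.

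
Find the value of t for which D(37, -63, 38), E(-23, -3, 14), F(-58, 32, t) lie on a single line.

0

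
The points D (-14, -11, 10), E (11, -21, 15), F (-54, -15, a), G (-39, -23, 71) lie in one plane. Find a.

Coplanarity ⇔ det[DE; DF; DG] = 0.
Expanding, this is linear in a: (550)a + (-34100) = 0.
So a = 62.

62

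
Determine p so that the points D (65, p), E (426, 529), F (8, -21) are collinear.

Collinearity: (D − E) must be parallel to (F − E) = (-418, -550).
Cross-multiplying the components: (p − 529)·(-418) = (-361)·(-550).
Solving gives p = 54.

54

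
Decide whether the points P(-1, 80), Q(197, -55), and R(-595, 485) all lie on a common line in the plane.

PQ = (198, -135), PR = (-594, 405).
det[PQ; PR] = (198)(405) − (-135)(-594) = 0.
The determinant is zero, so the points are collinear.

Yes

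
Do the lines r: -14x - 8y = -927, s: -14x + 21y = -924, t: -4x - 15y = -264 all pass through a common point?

The three lines meet at one point iff the augmented coefficient matrix [aᵢ bᵢ cᵢ] has rank < 3, i.e. its determinant vanishes.
Here the determinant is -882.
Nonzero, so no common point exists.

No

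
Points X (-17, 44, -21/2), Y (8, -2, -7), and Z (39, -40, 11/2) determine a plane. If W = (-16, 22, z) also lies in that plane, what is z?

-19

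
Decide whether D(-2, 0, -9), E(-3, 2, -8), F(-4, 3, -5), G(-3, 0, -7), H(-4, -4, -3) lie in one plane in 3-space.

No

The plane through D, E, F has normal n = DE × DF = (5, 2, 1) and equation n·P = -19.
Checking the remaining points: n·G = -22, n·H = -31.
Since n·G = -22 ≠ -19, G is off the plane and the points are not all coplanar.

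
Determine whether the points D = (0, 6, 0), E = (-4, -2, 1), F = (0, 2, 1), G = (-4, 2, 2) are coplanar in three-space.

No

The four points are coplanar iff the 3×3 determinant with rows DE, DF, DG is zero.
Rows: (-4, -8, 1), (0, -4, 1), (-4, -4, 2).
Expanding along the first row: (-4)(-4) − (-8)(4) + (1)(-16) = 32.
Nonzero ⇒ not coplanar.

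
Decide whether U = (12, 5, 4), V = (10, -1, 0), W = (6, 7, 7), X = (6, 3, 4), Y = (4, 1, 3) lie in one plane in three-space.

Yes

The plane through U, V, W has normal n = UV × UW = (-10, 30, -40) and equation n·P = -130.
Checking the remaining points: n·X = -130, n·Y = -130.
All equal -130, so all 5 points lie in one plane.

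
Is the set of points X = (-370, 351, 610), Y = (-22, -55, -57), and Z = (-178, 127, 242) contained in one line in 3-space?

XY = (348, -406, -667), XZ = (192, -224, -368).
Each component of XZ is 16/29 times the corresponding component of XY, so XZ = 16/29·XY and the points are collinear.

Yes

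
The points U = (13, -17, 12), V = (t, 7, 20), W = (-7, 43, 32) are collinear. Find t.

5

Direction UW = (-20, 60, 20). From the y-coordinate of V, the parameter along the line is τ = (7 − (-17))/60 = 2/5.
Then t = 13 + 2/5·(-20) = 5.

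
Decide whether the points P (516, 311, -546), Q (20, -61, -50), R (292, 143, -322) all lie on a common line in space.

Yes

PQ = (-496, -372, 496), PR = (-224, -168, 224).
Each component of PR is 14/31 times the corresponding component of PQ, so PR = 14/31·PQ and the points are collinear.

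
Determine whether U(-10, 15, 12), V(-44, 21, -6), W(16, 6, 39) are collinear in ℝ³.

No

UV = (-34, 6, -18), UW = (26, -9, 27).
UV × UW = (0, 450, 150).
The cross product is nonzero, so the points do not lie on one line.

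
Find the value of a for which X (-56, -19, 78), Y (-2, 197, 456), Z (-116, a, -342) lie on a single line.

Collinearity requires XY × XZ = 0; each component is linear in a.
The x-component gives (-378)a + (-97902) = 0, so a = -259.
The remaining components then also vanish.

-259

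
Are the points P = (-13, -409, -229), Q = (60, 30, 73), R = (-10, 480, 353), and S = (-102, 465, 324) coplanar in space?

A normal to the plane through P, Q, R is n = PQ × PR = (-12980, -41580, 63580).
The plane has equation n·X = 2615140. For S: n·S = 2589180.
2589180 ≠ 2615140, so S is off the plane.

No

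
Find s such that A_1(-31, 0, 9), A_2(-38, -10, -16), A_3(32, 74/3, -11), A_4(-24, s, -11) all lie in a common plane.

The points are coplanar iff A_1A_2 · (A_1A_3 × A_1A_4) = 0.
Expanding, this is linear in s: (-1715)s + (-3430) = 0.
So s = -2.

-2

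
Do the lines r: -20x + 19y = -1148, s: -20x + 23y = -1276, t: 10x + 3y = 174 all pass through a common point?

Yes

Lines aᵢx + bᵢy = cᵢ with pairwise distinct directions are concurrent exactly when det[aᵢ bᵢ cᵢ] = 0.
Here the determinant is 0.
It vanishes, so the lines are concurrent at (27, -32).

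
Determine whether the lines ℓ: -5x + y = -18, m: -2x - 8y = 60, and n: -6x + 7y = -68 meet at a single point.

Lines aᵢx + bᵢy = cᵢ with pairwise distinct directions are concurrent exactly when det[aᵢ bᵢ cᵢ] = 0.
Here the determinant is 0.
It vanishes, so the lines are concurrent at (2, -8).

Yes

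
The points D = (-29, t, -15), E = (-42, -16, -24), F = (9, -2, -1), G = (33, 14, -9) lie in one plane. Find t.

The points are coplanar iff DE · (DF × DG) = 0.
Expanding, this is linear in t: (-960)t + (-13440) = 0.
So t = -14.

-14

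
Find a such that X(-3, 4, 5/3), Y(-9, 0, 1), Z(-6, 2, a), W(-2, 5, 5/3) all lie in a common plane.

4/3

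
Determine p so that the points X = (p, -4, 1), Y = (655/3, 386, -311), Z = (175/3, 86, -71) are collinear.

Direction YZ = (-160, -300, 240). From the y-coordinate of X, the parameter along the line is τ = (-4 − 386)/(-300) = 13/10.
Then p = 655/3 + 13/10·(-160) = 31/3.

31/3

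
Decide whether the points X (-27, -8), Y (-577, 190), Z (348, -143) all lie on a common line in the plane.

Yes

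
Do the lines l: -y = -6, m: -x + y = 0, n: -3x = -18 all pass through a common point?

Lines aᵢx + bᵢy = cᵢ with pairwise distinct directions are concurrent exactly when det[aᵢ bᵢ cᵢ] = 0.
Here the determinant is 0.
It vanishes, so the lines are concurrent at (6, 6).

Yes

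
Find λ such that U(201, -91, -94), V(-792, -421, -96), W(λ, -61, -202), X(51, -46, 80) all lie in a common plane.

469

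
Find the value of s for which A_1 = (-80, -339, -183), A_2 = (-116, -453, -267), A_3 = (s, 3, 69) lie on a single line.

Collinearity requires A_1A_2 × A_1A_3 = 0; each component is linear in s.
The y-component gives (-84)s + (2352) = 0, so s = 28.
The remaining components then also vanish.

28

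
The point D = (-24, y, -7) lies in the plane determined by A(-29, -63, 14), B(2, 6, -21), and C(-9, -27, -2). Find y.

The plane through A, B, C has equation 156x − 204y − 264z = 4632.
Substituting D: (-204)y + (-1896) = 4632, so y = -32.

-32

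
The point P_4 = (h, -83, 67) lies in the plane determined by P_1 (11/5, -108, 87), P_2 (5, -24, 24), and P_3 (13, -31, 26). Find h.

31/5

The plane through P_1, P_2, P_3 has equation −273x − (2548/5)y − (3458/5)z = -5733.
Substituting P_4: (-273)h + (-20202/5) = -5733, so h = 31/5.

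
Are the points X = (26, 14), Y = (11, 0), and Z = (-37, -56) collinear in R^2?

XY = (-15, -14), XZ = (-63, -70).
If collinear, XZ would be a scalar multiple of XY. But (-15)·(-70) ≠ (-14)·(-63) (difference 168), so they are not parallel; the points are not collinear.

No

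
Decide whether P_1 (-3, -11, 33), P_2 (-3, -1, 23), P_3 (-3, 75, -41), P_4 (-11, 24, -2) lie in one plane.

No

A normal to the plane through P_1, P_2, P_3 is n = P_1P_2 × P_1P_3 = (120, 0, 0).
The plane has equation n·P = -360. For P_4: n·P_4 = -1320.
-1320 ≠ -360, so P_4 is off the plane.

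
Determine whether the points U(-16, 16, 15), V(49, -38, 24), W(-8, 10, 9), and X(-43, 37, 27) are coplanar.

With U as base: UV = (65, -54, 9), UW = (8, -6, -6), UX = (-27, 21, 12).
UW × UX = (54, 66, 6).
UV · (UW × UX) = 0.
The scalar triple product vanishes, so the four points are coplanar.

Yes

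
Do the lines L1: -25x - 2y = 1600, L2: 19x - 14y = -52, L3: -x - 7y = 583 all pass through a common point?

Yes

Intersecting L1 and L2: solving the 2×2 system gives (x, y) = (-58, -75).
Substitute into L3: (-1)(-58) + (-7)(-75) = 583.
This equals 583, so (-58, -75) lies on all three lines and they are concurrent.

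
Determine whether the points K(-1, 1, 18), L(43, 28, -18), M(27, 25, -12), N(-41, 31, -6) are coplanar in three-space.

With K as base: KL = (44, 27, -36), KM = (28, 24, -30), KN = (-40, 30, -24).
KM × KN = (324, 1872, 1800).
KL · (KM × KN) = 0.
The scalar triple product vanishes, so the four points are coplanar.

Yes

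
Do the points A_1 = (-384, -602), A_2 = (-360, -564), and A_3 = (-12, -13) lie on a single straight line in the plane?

A_1A_2 = (24, 38), A_1A_3 = (372, 589).
Twice the signed area of △A_1A_2A_3 is (24)(589) − (38)(372) = 0.
The triangle is degenerate (zero area), so the points are collinear.

Yes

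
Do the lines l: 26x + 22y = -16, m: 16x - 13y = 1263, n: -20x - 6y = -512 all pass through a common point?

No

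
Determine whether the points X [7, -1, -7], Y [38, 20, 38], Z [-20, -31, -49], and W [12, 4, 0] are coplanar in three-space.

No

The four points are coplanar iff the 3×3 determinant with rows XY, XZ, XW is zero.
Rows: (31, 21, 45), (-27, -30, -42), (5, 5, 7).
Expanding along the first row: (31)(0) − (21)(21) + (45)(15) = 234.
Nonzero ⇒ not coplanar.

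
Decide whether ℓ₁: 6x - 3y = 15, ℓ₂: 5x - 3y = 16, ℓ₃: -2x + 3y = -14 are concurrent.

No

Intersecting ℓ₁ and ℓ₂: solving the 2×2 system gives (x, y) = (-1, -7).
Substitute into ℓ₃: (-2)(-1) + (3)(-7) = -19.
But ℓ₃ requires -14 ≠ -19, so the three lines have no common point.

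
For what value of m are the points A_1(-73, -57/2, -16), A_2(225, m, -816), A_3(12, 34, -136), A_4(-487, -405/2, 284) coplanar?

The points are coplanar iff A_1A_2 · (A_1A_3 × A_1A_4) = 0.
Expanding, this is linear in m: (24180)m + (-8813610) = 0.
So m = 729/2.

729/2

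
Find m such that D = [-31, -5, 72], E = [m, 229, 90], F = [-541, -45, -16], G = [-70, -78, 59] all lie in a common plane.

Coplanarity ⇔ det[DE; DF; DG] = 0.
Expanding, this is linear in m: (-5904)m + (-289296) = 0.
So m = -49.

-49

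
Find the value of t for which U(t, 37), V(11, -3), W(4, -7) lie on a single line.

Collinearity: (U − V) must be parallel to (W − V) = (-7, -4).
Cross-multiplying the components: (t − 11)·(-4) = (40)·(-7).
Solving gives t = 81.

81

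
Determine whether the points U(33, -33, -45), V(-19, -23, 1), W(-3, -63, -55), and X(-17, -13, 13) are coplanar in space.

No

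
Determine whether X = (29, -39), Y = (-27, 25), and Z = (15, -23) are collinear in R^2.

XY = (-56, 64), XZ = (-14, 16).
Checking proportionality: XZ = 1/4·XY, so the vectors are parallel and the points are collinear.

Yes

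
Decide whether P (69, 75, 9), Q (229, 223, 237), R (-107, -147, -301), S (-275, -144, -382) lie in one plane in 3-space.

With P as base: PQ = (160, 148, 228), PR = (-176, -222, -310), PS = (-344, -219, -391).
PR × PS = (18912, 37824, -37824).
PQ · (PR × PS) = 0.
The scalar triple product vanishes, so the four points are coplanar.

Yes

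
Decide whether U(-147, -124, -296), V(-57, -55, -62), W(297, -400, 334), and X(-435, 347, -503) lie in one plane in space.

No

With U as base: UV = (90, 69, 234), UW = (444, -276, 630), UX = (-288, 471, -207).
UW × UX = (-239598, -89532, 129636).
UV · (UW × UX) = 2593296.
Since 2593296 ≠ 0, the four points are not coplanar.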